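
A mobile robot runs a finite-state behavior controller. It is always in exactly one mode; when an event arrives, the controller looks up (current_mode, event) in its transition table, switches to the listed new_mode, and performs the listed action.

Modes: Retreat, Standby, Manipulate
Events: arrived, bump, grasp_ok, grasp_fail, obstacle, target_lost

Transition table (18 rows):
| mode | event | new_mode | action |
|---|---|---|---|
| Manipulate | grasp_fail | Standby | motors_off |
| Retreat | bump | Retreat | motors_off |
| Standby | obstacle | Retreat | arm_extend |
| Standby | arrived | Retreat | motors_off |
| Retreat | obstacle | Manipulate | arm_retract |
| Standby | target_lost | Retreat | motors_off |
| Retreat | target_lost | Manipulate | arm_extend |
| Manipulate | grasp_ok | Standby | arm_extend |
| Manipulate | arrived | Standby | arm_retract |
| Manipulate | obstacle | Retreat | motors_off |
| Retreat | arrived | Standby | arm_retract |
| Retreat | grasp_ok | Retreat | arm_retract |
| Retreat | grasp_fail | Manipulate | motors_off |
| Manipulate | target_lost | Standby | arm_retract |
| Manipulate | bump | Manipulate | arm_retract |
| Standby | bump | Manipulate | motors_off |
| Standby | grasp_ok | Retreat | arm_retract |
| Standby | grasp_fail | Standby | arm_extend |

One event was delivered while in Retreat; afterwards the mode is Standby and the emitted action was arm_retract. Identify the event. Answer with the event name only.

arrived

try arrived: (Retreat, arrived) → (Standby, arm_retract)  ← matches
try bump: (Retreat, bump) → (Retreat, motors_off)
try grasp_ok: (Retreat, grasp_ok) → (Retreat, arm_retract)
try grasp_fail: (Retreat, grasp_fail) → (Manipulate, motors_off)
try obstacle: (Retreat, obstacle) → (Manipulate, arm_retract)
try target_lost: (Retreat, target_lost) → (Manipulate, arm_extend)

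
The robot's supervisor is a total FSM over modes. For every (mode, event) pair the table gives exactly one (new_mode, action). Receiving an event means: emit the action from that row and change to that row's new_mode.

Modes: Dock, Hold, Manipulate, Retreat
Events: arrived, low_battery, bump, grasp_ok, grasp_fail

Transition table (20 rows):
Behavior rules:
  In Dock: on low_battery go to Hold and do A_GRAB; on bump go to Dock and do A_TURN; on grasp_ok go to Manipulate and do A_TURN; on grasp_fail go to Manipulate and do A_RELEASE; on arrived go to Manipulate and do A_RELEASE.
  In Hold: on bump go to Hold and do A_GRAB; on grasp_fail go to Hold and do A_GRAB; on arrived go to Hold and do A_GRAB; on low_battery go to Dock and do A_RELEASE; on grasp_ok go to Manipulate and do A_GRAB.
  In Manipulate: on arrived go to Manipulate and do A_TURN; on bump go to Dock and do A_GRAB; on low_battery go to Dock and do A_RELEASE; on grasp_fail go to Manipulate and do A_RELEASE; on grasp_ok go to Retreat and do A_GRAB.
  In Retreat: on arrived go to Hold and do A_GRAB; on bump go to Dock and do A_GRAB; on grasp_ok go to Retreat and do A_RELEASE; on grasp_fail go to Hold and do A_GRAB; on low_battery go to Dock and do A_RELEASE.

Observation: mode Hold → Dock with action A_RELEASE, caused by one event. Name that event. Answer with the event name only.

try arrived: (Hold, arrived) → (Hold, A_GRAB)
try low_battery: (Hold, low_battery) → (Dock, A_RELEASE)  ← matches
try bump: (Hold, bump) → (Hold, A_GRAB)
try grasp_ok: (Hold, grasp_ok) → (Manipulate, A_GRAB)
try grasp_fail: (Hold, grasp_fail) → (Hold, A_GRAB)

low_battery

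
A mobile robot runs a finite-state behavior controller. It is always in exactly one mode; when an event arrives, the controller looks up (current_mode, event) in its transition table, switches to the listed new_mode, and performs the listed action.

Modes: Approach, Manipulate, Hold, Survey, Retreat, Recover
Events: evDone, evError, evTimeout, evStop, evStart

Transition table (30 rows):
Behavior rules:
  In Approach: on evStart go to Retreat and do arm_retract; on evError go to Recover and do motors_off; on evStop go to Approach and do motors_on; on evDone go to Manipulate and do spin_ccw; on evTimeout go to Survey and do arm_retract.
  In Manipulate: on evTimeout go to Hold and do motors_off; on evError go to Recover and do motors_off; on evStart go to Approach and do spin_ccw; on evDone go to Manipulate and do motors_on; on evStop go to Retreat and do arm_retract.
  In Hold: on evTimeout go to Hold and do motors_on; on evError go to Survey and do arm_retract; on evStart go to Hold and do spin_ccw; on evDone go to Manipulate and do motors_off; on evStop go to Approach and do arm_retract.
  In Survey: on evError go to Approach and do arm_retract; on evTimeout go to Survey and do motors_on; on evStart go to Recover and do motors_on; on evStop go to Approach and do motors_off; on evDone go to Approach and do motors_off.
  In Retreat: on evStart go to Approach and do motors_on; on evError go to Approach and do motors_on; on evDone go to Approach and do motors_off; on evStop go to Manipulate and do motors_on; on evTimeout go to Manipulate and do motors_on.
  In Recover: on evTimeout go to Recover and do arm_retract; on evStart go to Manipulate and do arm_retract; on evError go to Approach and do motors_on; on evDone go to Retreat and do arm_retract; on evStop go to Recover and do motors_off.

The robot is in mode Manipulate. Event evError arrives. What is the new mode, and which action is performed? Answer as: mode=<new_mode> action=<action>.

current mode = Manipulate; filter table to that mode:
  (Manipulate, evTimeout) → (Hold, motors_off)
  (Manipulate, evError) → (Recover, motors_off)  ← event matches
  (Manipulate, evStart) → (Approach, spin_ccw)
  (Manipulate, evDone) → (Manipulate, motors_on)
  (Manipulate, evStop) → (Retreat, arm_retract)
event = evError selects (Recover, motors_off)

mode=Recover action=motors_off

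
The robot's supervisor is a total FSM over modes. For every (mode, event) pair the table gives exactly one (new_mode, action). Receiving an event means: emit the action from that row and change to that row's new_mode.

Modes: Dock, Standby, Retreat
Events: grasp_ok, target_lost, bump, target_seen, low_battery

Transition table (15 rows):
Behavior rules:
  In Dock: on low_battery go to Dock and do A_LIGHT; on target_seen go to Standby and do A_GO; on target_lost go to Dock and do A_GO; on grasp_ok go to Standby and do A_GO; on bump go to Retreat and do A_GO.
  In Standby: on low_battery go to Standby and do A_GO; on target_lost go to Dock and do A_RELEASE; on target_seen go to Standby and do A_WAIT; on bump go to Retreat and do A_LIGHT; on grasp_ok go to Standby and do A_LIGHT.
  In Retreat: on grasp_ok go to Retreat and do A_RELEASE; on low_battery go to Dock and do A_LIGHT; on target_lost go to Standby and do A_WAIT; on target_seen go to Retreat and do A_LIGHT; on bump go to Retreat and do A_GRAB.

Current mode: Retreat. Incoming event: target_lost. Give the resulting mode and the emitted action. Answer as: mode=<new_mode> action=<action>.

current mode = Retreat; filter table to that mode:
  (Retreat, grasp_ok) → (Retreat, A_RELEASE)
  (Retreat, low_battery) → (Dock, A_LIGHT)
  (Retreat, target_lost) → (Standby, A_WAIT)  ← event matches
  (Retreat, target_seen) → (Retreat, A_LIGHT)
  (Retreat, bump) → (Retreat, A_GRAB)
event = target_lost selects (Standby, A_WAIT)

mode=Standby action=A_WAIT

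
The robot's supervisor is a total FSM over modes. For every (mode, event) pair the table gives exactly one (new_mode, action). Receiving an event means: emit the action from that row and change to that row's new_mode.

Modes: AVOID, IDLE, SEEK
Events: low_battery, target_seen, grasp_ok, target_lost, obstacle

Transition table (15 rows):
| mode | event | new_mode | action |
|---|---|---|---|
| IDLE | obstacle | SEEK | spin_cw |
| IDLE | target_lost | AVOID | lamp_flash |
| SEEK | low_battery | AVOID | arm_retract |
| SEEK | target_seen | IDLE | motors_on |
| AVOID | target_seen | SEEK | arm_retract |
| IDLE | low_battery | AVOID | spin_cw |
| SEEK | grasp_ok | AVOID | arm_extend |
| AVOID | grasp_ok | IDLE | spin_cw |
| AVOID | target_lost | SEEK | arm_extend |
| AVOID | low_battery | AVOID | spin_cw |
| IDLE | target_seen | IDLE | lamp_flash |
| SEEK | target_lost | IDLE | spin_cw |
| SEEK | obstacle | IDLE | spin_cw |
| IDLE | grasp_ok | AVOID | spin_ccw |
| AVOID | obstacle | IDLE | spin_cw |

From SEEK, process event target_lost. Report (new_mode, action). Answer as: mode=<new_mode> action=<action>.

mode=IDLE action=spin_cw

current mode = SEEK; filter table to that mode:
  (SEEK, low_battery) → (AVOID, arm_retract)
  (SEEK, target_seen) → (IDLE, motors_on)
  (SEEK, grasp_ok) → (AVOID, arm_extend)
  (SEEK, target_lost) → (IDLE, spin_cw)  ← event matches
  (SEEK, obstacle) → (IDLE, spin_cw)
event = target_lost selects (IDLE, spin_cw)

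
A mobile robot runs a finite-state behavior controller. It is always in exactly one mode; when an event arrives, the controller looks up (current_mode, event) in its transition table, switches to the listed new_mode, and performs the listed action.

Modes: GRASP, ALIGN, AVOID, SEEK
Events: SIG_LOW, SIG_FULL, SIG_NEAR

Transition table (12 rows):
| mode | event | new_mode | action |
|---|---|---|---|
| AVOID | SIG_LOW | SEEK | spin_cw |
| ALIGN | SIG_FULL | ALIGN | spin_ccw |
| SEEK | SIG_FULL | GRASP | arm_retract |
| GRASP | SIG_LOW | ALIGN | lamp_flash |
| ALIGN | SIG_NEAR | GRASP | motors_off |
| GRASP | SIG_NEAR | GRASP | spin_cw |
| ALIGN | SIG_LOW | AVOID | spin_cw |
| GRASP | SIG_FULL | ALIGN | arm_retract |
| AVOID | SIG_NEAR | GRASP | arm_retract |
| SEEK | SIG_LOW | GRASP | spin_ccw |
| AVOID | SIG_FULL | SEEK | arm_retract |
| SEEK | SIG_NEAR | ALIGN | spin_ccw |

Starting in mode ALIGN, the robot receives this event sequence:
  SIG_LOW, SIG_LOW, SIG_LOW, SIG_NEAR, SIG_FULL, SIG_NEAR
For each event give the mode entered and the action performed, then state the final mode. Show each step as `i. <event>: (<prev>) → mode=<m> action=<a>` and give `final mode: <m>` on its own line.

1. SIG_LOW: (ALIGN) → mode=AVOID action=spin_cw
2. SIG_LOW: (AVOID) → mode=SEEK action=spin_cw
3. SIG_LOW: (SEEK) → mode=GRASP action=spin_ccw
4. SIG_NEAR: (GRASP) → mode=GRASP action=spin_cw
5. SIG_FULL: (GRASP) → mode=ALIGN action=arm_retract
6. SIG_NEAR: (ALIGN) → mode=GRASP action=motors_off

final mode: GRASP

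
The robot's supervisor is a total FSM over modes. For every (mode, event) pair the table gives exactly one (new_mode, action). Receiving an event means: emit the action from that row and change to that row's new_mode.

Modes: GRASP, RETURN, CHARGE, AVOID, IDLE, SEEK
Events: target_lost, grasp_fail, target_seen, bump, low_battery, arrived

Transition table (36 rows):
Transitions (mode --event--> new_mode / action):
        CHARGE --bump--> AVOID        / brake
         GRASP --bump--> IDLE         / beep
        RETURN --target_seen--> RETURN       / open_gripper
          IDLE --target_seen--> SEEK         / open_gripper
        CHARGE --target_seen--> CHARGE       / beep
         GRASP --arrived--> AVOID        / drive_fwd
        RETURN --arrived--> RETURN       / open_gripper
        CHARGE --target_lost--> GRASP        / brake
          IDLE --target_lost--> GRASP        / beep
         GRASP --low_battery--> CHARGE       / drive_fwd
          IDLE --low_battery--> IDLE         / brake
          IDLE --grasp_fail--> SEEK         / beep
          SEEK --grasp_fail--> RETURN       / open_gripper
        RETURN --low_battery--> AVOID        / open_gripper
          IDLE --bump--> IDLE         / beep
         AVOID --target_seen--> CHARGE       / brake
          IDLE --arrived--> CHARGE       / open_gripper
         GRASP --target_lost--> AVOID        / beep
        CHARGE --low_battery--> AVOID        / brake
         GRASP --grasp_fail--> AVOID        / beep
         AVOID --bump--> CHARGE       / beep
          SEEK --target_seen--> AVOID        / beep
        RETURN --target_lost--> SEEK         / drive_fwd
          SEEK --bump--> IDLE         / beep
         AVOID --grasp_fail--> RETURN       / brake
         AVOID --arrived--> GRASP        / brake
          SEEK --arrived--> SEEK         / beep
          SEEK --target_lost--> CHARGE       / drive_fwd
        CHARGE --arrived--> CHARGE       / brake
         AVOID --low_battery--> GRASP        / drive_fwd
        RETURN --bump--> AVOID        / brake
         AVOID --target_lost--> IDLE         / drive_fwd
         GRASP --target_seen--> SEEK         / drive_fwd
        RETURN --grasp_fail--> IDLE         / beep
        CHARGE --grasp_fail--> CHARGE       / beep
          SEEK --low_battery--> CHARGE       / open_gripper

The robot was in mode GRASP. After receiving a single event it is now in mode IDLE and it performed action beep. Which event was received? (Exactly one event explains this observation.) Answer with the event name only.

try target_lost: (GRASP, target_lost) → (AVOID, beep)
try grasp_fail: (GRASP, grasp_fail) → (AVOID, beep)
try target_seen: (GRASP, target_seen) → (SEEK, drive_fwd)
try bump: (GRASP, bump) → (IDLE, beep)  ← matches
try low_battery: (GRASP, low_battery) → (CHARGE, drive_fwd)
try arrived: (GRASP, arrived) → (AVOID, drive_fwd)

bump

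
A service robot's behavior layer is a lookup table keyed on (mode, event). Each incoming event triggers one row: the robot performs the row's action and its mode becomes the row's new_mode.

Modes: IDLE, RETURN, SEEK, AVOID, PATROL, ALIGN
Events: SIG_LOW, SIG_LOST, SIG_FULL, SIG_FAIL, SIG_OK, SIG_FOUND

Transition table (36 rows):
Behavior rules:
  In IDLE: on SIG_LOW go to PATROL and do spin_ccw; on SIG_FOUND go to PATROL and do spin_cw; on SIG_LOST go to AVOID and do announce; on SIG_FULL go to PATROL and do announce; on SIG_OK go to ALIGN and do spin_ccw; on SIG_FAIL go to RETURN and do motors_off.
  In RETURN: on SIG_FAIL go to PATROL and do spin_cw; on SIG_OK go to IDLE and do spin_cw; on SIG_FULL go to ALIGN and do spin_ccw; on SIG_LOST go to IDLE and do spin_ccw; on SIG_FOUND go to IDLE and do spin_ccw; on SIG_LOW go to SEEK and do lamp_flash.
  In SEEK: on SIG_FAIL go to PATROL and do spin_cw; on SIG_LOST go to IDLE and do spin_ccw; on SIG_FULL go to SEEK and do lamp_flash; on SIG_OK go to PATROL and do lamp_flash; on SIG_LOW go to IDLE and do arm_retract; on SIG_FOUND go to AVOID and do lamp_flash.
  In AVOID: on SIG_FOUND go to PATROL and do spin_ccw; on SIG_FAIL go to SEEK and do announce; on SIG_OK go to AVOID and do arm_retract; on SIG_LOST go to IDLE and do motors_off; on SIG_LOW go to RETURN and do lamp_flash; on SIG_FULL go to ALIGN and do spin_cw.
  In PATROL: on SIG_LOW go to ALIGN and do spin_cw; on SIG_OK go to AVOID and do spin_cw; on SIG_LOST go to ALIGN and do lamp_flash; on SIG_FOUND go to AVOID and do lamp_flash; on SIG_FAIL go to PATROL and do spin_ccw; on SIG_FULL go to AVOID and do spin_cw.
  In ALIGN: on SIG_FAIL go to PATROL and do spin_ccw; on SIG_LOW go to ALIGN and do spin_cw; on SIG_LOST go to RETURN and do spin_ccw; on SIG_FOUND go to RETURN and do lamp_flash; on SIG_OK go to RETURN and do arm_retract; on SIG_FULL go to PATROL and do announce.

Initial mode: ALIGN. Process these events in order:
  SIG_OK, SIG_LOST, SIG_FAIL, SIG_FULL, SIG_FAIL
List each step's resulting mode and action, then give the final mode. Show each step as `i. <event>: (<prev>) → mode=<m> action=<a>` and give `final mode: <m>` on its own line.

final mode: PATROL

1. SIG_OK: (ALIGN) → mode=RETURN action=arm_retract
2. SIG_LOST: (RETURN) → mode=IDLE action=spin_ccw
3. SIG_FAIL: (IDLE) → mode=RETURN action=motors_off
4. SIG_FULL: (RETURN) → mode=ALIGN action=spin_ccw
5. SIG_FAIL: (ALIGN) → mode=PATROL action=spin_ccw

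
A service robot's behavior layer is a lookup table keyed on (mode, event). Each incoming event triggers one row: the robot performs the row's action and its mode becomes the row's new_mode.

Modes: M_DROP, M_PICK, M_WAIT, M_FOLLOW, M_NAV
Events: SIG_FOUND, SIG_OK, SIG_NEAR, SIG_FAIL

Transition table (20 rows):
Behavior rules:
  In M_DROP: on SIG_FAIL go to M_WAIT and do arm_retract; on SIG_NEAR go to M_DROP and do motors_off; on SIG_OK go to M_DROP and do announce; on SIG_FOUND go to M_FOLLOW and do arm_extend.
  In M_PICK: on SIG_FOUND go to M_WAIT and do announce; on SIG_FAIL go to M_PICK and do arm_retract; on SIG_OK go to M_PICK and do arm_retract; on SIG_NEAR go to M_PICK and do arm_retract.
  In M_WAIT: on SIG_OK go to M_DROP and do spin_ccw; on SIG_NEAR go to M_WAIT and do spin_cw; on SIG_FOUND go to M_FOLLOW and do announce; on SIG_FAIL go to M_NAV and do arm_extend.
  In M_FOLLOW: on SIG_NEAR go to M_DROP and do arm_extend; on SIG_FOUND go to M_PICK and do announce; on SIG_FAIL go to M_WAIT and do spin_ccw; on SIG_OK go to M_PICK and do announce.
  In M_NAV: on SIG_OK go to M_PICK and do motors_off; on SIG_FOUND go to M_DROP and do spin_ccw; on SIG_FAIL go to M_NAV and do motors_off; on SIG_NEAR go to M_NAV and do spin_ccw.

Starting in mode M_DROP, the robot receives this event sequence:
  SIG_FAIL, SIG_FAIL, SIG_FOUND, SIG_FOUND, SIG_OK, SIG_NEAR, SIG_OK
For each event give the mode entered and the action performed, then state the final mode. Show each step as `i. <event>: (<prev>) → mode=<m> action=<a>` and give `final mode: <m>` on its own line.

final mode: M_PICK

1. SIG_FAIL: (M_DROP) → mode=M_WAIT action=arm_retract
2. SIG_FAIL: (M_WAIT) → mode=M_NAV action=arm_extend
3. SIG_FOUND: (M_NAV) → mode=M_DROP action=spin_ccw
4. SIG_FOUND: (M_DROP) → mode=M_FOLLOW action=arm_extend
5. SIG_OK: (M_FOLLOW) → mode=M_PICK action=announce
6. SIG_NEAR: (M_PICK) → mode=M_PICK action=arm_retract
7. SIG_OK: (M_PICK) → mode=M_PICK action=arm_retract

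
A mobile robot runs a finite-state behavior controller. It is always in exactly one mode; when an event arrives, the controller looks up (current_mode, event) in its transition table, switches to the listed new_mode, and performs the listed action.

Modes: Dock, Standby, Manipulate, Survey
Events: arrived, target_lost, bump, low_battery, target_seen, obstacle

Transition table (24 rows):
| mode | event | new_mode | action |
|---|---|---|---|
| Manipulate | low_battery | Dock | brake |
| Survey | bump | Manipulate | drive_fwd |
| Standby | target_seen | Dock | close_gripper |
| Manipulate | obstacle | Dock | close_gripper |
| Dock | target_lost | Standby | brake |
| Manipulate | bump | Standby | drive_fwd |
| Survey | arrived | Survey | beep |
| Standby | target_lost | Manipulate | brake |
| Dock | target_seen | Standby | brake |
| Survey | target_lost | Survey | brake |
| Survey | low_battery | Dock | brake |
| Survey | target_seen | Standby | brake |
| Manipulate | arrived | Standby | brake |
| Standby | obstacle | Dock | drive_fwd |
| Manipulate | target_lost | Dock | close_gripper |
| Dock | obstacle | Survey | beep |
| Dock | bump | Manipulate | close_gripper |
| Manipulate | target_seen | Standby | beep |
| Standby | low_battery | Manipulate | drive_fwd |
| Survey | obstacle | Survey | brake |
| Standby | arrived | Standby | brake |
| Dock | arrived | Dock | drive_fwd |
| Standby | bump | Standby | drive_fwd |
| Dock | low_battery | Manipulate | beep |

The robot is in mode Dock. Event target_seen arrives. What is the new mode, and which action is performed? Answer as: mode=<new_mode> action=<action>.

mode=Standby action=brake

current mode = Dock; filter table to that mode:
  (Dock, target_lost) → (Standby, brake)
  (Dock, target_seen) → (Standby, brake)  ← event matches
  (Dock, obstacle) → (Survey, beep)
  (Dock, bump) → (Manipulate, close_gripper)
  (Dock, arrived) → (Dock, drive_fwd)
  (Dock, low_battery) → (Manipulate, beep)
event = target_seen selects (Standby, brake)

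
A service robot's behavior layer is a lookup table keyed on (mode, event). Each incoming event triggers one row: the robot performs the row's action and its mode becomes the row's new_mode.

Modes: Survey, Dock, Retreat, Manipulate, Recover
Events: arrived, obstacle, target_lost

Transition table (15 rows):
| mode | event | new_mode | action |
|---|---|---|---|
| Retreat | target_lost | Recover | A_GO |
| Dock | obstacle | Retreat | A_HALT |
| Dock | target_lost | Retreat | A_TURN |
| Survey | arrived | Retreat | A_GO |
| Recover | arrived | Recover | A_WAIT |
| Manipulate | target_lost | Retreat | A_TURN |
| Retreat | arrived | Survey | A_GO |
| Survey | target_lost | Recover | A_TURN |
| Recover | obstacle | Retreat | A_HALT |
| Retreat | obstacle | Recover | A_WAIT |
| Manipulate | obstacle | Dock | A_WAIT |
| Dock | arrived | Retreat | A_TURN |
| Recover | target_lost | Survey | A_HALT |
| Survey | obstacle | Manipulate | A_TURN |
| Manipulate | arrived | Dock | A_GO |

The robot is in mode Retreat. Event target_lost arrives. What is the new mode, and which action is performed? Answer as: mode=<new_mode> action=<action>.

mode=Recover action=A_GO

current mode = Retreat; filter table to that mode:
  (Retreat, target_lost) → (Recover, A_GO)  ← event matches
  (Retreat, arrived) → (Survey, A_GO)
  (Retreat, obstacle) → (Recover, A_WAIT)
event = target_lost selects (Recover, A_GO)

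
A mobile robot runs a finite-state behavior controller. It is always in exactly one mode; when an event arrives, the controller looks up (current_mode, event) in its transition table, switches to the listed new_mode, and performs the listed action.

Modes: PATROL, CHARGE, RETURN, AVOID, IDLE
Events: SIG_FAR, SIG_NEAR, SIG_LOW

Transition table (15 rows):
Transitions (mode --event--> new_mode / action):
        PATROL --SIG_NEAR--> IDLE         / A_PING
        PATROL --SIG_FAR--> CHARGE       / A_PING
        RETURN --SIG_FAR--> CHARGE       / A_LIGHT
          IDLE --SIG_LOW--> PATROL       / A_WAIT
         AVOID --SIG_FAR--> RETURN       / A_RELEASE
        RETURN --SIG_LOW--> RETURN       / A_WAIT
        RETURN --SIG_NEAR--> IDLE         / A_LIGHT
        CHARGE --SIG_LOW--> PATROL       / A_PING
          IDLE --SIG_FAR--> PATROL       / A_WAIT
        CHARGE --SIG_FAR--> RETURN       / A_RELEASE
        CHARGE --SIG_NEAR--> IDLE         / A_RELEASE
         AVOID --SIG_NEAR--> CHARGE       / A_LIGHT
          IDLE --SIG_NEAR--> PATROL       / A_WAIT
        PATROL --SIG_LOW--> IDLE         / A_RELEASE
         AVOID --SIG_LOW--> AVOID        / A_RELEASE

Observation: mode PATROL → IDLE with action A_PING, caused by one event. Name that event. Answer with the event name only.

SIG_NEAR

try SIG_FAR: (PATROL, SIG_FAR) → (CHARGE, A_PING)
try SIG_NEAR: (PATROL, SIG_NEAR) → (IDLE, A_PING)  ← matches
try SIG_LOW: (PATROL, SIG_LOW) → (IDLE, A_RELEASE)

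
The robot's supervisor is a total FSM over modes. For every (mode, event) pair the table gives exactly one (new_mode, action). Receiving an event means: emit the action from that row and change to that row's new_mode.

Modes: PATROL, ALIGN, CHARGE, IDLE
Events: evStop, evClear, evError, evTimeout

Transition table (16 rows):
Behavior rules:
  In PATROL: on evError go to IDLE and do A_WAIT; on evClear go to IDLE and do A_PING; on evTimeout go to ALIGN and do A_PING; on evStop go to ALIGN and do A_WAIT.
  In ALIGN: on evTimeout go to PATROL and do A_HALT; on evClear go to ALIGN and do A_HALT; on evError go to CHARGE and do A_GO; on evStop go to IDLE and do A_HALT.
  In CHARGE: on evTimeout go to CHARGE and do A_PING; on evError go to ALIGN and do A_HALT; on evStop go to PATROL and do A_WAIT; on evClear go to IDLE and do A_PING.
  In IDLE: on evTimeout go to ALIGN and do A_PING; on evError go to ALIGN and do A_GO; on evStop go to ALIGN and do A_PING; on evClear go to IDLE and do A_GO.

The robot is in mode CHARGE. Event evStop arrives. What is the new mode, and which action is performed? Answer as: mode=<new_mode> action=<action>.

mode=PATROL action=A_WAIT

current mode = CHARGE; filter table to that mode:
  (CHARGE, evTimeout) → (CHARGE, A_PING)
  (CHARGE, evError) → (ALIGN, A_HALT)
  (CHARGE, evStop) → (PATROL, A_WAIT)  ← event matches
  (CHARGE, evClear) → (IDLE, A_PING)
event = evStop selects (PATROL, A_WAIT)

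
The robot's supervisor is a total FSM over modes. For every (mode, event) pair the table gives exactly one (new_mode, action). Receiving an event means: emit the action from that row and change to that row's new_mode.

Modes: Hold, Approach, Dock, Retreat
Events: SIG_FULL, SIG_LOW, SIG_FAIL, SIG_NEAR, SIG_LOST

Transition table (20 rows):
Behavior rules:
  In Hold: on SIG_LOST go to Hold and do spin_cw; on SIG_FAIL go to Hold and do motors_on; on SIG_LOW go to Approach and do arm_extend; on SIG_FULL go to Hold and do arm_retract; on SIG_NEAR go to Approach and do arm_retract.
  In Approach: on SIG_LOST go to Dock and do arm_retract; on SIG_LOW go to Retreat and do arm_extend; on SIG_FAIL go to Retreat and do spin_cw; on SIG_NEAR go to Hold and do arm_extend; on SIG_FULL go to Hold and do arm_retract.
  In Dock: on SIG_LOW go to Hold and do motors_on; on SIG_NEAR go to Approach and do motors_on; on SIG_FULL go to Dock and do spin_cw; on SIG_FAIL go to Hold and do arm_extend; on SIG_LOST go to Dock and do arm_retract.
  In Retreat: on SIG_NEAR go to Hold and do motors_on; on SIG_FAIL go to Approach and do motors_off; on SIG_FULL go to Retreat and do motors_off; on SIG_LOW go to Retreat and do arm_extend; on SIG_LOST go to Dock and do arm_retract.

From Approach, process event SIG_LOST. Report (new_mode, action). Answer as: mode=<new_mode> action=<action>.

mode=Dock action=arm_retract

current mode = Approach; filter table to that mode:
  (Approach, SIG_LOST) → (Dock, arm_retract)  ← event matches
  (Approach, SIG_LOW) → (Retreat, arm_extend)
  (Approach, SIG_FAIL) → (Retreat, spin_cw)
  (Approach, SIG_NEAR) → (Hold, arm_extend)
  (Approach, SIG_FULL) → (Hold, arm_retract)
event = SIG_LOST selects (Dock, arm_retract)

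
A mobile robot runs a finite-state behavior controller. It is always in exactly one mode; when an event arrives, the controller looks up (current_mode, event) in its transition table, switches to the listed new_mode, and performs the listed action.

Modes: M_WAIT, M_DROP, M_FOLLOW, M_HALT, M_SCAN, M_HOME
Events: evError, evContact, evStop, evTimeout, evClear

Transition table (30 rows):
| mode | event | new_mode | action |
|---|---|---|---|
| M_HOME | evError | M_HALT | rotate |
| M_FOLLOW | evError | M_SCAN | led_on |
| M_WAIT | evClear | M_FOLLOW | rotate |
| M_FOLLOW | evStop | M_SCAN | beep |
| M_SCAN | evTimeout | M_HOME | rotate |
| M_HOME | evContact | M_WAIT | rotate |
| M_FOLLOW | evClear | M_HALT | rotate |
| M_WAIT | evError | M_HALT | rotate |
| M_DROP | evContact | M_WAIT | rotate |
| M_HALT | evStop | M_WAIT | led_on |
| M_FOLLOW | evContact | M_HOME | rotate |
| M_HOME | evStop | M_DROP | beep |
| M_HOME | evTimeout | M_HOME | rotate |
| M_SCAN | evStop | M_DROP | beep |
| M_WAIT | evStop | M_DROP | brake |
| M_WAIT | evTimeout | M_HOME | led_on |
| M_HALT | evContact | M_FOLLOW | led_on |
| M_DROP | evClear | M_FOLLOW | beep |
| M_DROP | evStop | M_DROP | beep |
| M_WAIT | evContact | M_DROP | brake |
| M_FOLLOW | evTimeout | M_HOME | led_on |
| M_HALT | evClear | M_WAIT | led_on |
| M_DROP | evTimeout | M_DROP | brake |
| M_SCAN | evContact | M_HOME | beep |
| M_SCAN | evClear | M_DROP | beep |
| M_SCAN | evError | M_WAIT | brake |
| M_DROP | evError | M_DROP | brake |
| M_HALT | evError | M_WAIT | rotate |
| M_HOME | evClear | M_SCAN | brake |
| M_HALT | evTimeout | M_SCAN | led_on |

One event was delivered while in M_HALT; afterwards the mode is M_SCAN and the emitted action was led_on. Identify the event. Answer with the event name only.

try evError: (M_HALT, evError) → (M_WAIT, rotate)
try evContact: (M_HALT, evContact) → (M_FOLLOW, led_on)
try evStop: (M_HALT, evStop) → (M_WAIT, led_on)
try evTimeout: (M_HALT, evTimeout) → (M_SCAN, led_on)  ← matches
try evClear: (M_HALT, evClear) → (M_WAIT, led_on)

evTimeout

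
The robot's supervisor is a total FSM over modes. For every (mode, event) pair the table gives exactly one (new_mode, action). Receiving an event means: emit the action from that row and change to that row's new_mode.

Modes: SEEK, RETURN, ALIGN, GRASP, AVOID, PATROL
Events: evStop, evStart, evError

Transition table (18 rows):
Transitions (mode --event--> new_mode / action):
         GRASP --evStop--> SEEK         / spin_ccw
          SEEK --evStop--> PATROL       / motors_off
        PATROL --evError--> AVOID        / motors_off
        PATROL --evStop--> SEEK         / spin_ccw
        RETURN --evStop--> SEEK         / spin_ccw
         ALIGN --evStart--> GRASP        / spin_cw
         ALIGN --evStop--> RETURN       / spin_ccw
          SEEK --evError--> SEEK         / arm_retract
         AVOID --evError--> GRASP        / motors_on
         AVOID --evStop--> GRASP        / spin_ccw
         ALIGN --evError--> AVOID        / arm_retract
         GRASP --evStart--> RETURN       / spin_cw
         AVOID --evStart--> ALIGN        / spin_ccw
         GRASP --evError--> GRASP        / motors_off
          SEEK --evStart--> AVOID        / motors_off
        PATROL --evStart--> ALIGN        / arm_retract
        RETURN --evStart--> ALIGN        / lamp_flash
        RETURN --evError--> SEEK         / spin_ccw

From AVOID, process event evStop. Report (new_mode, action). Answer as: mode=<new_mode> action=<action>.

mode=GRASP action=spin_ccw

current mode = AVOID; filter table to that mode:
  (AVOID, evError) → (GRASP, motors_on)
  (AVOID, evStop) → (GRASP, spin_ccw)  ← event matches
  (AVOID, evStart) → (ALIGN, spin_ccw)
event = evStop selects (GRASP, spin_ccw)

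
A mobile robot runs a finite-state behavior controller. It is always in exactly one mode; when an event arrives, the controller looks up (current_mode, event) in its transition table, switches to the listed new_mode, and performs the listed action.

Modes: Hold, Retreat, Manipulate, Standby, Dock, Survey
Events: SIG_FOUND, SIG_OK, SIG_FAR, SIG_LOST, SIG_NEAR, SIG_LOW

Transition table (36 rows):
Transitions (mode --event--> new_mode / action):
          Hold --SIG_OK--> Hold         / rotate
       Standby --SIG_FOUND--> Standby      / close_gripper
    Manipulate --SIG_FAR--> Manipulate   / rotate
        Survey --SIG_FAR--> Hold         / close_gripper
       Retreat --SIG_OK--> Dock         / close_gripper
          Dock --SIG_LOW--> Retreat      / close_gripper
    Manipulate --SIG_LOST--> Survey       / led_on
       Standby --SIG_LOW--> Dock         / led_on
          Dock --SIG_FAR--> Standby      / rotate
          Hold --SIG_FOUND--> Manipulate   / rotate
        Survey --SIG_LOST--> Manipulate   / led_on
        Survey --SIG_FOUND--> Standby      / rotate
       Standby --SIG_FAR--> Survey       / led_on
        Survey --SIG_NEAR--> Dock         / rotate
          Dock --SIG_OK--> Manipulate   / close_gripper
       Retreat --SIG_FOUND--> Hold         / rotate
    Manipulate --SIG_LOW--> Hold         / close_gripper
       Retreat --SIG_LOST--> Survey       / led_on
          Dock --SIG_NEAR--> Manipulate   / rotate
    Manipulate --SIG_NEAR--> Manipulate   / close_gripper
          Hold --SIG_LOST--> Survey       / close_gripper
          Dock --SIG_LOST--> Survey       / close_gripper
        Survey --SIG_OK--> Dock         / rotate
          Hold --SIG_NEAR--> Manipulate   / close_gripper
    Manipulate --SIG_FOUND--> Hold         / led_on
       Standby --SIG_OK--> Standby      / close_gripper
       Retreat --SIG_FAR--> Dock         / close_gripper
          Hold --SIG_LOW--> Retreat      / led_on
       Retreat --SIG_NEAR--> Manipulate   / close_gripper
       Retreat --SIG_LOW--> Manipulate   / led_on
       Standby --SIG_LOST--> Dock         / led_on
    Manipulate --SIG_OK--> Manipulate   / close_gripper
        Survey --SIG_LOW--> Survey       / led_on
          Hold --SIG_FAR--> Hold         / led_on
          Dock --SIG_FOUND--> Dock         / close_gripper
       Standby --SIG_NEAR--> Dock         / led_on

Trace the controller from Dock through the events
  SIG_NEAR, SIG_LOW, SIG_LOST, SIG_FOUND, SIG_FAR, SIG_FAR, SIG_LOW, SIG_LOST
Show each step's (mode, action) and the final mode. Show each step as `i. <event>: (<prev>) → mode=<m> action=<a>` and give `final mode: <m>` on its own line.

final mode: Survey

1. SIG_NEAR: (Dock) → mode=Manipulate action=rotate
2. SIG_LOW: (Manipulate) → mode=Hold action=close_gripper
3. SIG_LOST: (Hold) → mode=Survey action=close_gripper
4. SIG_FOUND: (Survey) → mode=Standby action=rotate
5. SIG_FAR: (Standby) → mode=Survey action=led_on
6. SIG_FAR: (Survey) → mode=Hold action=close_gripper
7. SIG_LOW: (Hold) → mode=Retreat action=led_on
8. SIG_LOST: (Retreat) → mode=Survey action=led_on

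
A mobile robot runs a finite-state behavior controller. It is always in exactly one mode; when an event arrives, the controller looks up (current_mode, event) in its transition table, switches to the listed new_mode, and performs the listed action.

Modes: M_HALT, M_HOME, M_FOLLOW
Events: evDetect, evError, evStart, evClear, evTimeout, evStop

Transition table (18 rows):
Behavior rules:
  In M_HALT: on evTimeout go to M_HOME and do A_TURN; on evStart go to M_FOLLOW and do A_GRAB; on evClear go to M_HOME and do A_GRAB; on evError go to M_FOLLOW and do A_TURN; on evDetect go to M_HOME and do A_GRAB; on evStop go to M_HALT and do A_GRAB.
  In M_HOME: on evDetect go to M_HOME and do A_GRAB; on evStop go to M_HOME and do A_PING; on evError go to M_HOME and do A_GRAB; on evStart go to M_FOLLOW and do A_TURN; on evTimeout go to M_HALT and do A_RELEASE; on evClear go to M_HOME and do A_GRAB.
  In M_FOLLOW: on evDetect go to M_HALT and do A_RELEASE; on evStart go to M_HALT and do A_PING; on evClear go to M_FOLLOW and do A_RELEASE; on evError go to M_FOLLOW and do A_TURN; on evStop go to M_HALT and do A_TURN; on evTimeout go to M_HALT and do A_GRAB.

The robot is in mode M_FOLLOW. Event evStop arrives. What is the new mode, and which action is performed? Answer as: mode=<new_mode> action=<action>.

mode=M_HALT action=A_TURN

current mode = M_FOLLOW; filter table to that mode:
  (M_FOLLOW, evDetect) → (M_HALT, A_RELEASE)
  (M_FOLLOW, evStart) → (M_HALT, A_PING)
  (M_FOLLOW, evClear) → (M_FOLLOW, A_RELEASE)
  (M_FOLLOW, evError) → (M_FOLLOW, A_TURN)
  (M_FOLLOW, evStop) → (M_HALT, A_TURN)  ← event matches
  (M_FOLLOW, evTimeout) → (M_HALT, A_GRAB)
event = evStop selects (M_HALT, A_TURN)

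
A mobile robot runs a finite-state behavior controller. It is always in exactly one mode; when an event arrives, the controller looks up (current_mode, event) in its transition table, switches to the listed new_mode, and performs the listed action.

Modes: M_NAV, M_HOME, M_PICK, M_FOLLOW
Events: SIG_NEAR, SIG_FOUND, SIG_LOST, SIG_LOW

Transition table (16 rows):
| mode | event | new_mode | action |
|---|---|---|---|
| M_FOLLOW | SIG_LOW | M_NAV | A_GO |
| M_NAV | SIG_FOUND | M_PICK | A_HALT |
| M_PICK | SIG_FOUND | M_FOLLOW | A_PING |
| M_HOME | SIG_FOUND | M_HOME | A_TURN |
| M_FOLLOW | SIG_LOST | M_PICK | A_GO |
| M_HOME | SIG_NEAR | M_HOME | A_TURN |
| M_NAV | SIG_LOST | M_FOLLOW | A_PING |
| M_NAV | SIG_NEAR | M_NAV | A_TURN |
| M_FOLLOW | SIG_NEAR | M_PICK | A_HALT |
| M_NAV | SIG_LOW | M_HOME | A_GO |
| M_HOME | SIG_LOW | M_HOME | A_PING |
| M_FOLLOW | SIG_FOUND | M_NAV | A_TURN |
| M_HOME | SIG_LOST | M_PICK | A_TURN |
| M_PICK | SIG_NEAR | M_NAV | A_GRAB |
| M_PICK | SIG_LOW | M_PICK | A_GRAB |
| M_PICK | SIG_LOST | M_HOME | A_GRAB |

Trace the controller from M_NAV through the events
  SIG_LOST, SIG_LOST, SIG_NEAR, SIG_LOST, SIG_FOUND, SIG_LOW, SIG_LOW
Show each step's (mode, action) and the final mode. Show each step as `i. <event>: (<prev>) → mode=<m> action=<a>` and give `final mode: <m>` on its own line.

1. SIG_LOST: (M_NAV) → mode=M_FOLLOW action=A_PING
2. SIG_LOST: (M_FOLLOW) → mode=M_PICK action=A_GO
3. SIG_NEAR: (M_PICK) → mode=M_NAV action=A_GRAB
4. SIG_LOST: (M_NAV) → mode=M_FOLLOW action=A_PING
5. SIG_FOUND: (M_FOLLOW) → mode=M_NAV action=A_TURN
6. SIG_LOW: (M_NAV) → mode=M_HOME action=A_GO
7. SIG_LOW: (M_HOME) → mode=M_HOME action=A_PING

final mode: M_HOME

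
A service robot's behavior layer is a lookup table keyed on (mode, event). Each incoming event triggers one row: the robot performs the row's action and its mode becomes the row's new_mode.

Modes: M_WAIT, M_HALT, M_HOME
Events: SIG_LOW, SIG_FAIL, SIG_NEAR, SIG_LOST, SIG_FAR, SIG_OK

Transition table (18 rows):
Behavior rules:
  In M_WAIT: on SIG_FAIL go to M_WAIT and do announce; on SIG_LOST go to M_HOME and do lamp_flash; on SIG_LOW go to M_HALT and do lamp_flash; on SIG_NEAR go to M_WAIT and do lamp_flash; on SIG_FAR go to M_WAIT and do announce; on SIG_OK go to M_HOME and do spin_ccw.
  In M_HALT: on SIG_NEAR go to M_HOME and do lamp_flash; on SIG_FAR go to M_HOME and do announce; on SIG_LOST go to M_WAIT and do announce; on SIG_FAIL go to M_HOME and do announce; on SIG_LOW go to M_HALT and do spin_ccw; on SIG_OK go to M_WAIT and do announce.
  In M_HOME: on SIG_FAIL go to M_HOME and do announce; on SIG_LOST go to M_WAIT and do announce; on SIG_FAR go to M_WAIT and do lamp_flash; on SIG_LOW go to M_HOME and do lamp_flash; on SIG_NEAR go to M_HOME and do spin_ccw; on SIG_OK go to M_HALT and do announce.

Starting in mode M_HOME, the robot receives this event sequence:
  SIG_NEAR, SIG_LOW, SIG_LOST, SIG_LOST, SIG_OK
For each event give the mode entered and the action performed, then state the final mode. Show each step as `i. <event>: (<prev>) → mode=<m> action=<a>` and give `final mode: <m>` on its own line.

1. SIG_NEAR: (M_HOME) → mode=M_HOME action=spin_ccw
2. SIG_LOW: (M_HOME) → mode=M_HOME action=lamp_flash
3. SIG_LOST: (M_HOME) → mode=M_WAIT action=announce
4. SIG_LOST: (M_WAIT) → mode=M_HOME action=lamp_flash
5. SIG_OK: (M_HOME) → mode=M_HALT action=announce

final mode: M_HALT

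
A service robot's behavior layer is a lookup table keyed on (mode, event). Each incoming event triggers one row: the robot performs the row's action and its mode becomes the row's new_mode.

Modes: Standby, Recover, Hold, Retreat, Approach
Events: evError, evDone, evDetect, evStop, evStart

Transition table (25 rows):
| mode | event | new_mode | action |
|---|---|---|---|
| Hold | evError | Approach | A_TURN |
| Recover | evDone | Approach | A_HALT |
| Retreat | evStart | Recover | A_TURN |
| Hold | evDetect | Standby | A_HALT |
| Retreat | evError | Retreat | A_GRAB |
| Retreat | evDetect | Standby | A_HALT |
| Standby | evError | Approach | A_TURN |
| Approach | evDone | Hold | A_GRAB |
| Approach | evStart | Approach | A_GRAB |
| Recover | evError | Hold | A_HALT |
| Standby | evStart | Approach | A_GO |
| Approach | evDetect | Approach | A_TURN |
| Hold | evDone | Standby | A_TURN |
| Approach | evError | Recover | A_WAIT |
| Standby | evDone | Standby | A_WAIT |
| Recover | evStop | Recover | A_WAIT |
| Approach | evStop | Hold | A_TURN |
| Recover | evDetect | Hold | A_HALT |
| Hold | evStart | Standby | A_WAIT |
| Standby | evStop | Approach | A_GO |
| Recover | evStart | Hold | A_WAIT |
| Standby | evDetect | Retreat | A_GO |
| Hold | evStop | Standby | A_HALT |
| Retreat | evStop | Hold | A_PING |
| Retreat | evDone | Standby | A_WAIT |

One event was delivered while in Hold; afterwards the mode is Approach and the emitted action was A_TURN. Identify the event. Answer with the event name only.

evError

try evError: (Hold, evError) → (Approach, A_TURN)  ← matches
try evDone: (Hold, evDone) → (Standby, A_TURN)
try evDetect: (Hold, evDetect) → (Standby, A_HALT)
try evStop: (Hold, evStop) → (Standby, A_HALT)
try evStart: (Hold, evStart) → (Standby, A_WAIT)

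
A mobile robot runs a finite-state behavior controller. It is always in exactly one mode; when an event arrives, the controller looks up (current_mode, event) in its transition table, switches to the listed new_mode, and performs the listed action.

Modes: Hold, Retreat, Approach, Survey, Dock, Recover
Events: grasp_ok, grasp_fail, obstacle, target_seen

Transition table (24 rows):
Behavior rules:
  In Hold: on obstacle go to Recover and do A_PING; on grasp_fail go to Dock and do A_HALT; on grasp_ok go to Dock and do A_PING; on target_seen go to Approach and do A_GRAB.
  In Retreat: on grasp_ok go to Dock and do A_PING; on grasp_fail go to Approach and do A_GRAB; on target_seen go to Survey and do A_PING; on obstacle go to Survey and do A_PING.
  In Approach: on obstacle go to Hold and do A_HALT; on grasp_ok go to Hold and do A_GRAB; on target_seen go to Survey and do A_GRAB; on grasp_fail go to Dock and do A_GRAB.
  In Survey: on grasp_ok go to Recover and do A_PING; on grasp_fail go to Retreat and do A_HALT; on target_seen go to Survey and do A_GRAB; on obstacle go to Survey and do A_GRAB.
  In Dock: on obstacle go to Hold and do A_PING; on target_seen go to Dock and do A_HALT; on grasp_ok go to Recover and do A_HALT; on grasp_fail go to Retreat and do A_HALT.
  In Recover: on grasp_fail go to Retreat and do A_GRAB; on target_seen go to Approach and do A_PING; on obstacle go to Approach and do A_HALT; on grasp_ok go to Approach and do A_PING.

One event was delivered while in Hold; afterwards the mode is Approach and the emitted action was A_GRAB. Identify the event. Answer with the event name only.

target_seen

try grasp_ok: (Hold, grasp_ok) → (Dock, A_PING)
try grasp_fail: (Hold, grasp_fail) → (Dock, A_HALT)
try obstacle: (Hold, obstacle) → (Recover, A_PING)
try target_seen: (Hold, target_seen) → (Approach, A_GRAB)  ← matches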